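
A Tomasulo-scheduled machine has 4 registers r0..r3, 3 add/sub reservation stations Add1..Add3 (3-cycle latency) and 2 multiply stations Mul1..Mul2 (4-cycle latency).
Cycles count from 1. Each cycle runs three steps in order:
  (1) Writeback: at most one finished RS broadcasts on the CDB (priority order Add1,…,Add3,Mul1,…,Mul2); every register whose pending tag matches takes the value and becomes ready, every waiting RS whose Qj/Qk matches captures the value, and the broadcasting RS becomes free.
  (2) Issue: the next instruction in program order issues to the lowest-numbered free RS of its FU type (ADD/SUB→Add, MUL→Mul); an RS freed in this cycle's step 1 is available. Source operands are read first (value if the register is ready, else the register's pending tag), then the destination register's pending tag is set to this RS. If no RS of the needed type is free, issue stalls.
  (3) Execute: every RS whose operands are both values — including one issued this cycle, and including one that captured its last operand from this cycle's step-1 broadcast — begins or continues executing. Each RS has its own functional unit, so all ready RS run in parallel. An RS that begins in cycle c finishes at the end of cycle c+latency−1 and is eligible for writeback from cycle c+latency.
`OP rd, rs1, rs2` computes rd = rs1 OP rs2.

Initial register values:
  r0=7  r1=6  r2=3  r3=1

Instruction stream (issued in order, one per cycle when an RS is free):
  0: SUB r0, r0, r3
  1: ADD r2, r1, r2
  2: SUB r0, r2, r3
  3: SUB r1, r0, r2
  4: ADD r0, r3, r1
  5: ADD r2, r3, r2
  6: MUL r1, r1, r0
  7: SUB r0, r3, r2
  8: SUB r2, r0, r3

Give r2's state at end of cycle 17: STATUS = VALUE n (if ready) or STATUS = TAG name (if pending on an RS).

STATUS = TAG Add3

  c1: issue SUB r0<-Add1  regs: r0:Add1,r1:6,r2:3,r3:1
  c2: issue ADD r2<-Add2  regs: r0:Add1,r1:6,r2:Add2,r3:1
  c3: issue SUB r0<-Add3  regs: r0:Add3,r1:6,r2:Add2,r3:1
  c4: CDB Add1=6; issue SUB r1<-Add1  regs: r0:Add3,r1:Add1,r2:Add2,r3:1
  c5: CDB Add2=9; issue ADD r0<-Add2  regs: r0:Add2,r1:Add1,r2:9,r3:1
  c6: stall  regs: r0:Add2,r1:Add1,r2:9,r3:1
  c7: stall  regs: r0:Add2,r1:Add1,r2:9,r3:1
  c8: CDB Add3=8; issue ADD r2<-Add3  regs: r0:Add2,r1:Add1,r2:Add3,r3:1
  c9: issue MUL r1<-Mul1  regs: r0:Add2,r1:Mul1,r2:Add3,r3:1
  c10: stall  regs: r0:Add2,r1:Mul1,r2:Add3,r3:1
  c11: CDB Add1=-1; issue SUB r0<-Add1  regs: r0:Add1,r1:Mul1,r2:Add3,r3:1
  c12: CDB Add3=10; issue SUB r2<-Add3  regs: r0:Add1,r1:Mul1,r2:Add3,r3:1
  c13: -  regs: r0:Add1,r1:Mul1,r2:Add3,r3:1
  c14: CDB Add2=0  regs: r0:Add1,r1:Mul1,r2:Add3,r3:1
  c15: CDB Add1=-9  regs: r0:-9,r1:Mul1,r2:Add3,r3:1
  c16: -  regs: r0:-9,r1:Mul1,r2:Add3,r3:1
  c17: -  regs: r0:-9,r1:Mul1,r2:Add3,r3:1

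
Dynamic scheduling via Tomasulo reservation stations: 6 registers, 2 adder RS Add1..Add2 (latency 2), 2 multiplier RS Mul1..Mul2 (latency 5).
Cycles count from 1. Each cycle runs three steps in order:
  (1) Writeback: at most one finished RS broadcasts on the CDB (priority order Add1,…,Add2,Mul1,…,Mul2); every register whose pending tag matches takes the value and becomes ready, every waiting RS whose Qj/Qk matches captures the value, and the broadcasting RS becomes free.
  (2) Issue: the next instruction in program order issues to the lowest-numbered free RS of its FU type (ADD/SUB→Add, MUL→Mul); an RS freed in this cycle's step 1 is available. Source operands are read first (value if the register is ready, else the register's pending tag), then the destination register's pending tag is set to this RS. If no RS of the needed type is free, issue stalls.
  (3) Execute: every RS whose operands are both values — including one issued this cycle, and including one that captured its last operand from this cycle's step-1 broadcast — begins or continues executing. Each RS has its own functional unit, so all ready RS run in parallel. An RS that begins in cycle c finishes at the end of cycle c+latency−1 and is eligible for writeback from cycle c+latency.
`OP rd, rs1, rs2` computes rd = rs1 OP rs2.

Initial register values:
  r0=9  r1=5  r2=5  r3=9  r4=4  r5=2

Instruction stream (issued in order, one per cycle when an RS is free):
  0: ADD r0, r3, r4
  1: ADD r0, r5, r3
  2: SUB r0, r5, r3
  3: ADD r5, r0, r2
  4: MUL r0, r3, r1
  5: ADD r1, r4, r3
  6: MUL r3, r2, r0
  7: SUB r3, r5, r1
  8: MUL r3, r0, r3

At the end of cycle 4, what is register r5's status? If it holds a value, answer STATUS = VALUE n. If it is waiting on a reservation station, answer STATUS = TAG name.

cycle 1: issue ADD r0<-Add1 // r0:Add1,r1:5,r2:5,r3:9,r4:4,r5:2
cycle 2: issue ADD r0<-Add2 // r0:Add2,r1:5,r2:5,r3:9,r4:4,r5:2
cycle 3: CDB Add1=13; issue SUB r0<-Add1 // r0:Add1,r1:5,r2:5,r3:9,r4:4,r5:2
cycle 4: CDB Add2=11; issue ADD r5<-Add2 // r0:Add1,r1:5,r2:5,r3:9,r4:4,r5:Add2

STATUS = TAG Add2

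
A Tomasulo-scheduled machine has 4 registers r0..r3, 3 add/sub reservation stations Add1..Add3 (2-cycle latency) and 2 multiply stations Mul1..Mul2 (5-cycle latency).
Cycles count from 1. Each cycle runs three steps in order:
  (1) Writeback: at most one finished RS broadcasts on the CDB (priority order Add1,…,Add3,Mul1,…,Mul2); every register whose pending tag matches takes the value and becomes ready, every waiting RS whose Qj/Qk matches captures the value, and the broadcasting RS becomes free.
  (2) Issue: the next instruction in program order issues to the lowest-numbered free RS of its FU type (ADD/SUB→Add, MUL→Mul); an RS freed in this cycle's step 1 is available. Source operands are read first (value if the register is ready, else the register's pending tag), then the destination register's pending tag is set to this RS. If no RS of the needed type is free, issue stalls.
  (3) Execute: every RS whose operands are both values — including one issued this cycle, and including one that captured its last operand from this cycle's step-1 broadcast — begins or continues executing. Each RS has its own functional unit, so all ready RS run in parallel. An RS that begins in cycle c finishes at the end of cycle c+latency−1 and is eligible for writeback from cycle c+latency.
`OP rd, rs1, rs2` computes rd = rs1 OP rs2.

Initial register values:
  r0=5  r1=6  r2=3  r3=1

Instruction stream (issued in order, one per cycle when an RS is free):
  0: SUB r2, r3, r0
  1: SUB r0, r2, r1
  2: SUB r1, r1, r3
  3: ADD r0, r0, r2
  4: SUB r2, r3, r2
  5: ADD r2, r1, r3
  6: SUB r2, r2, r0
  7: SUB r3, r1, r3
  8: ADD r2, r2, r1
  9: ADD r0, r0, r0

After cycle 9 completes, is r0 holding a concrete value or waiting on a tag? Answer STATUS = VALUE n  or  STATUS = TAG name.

c1: issue SUB r2<-Add1 | r0:5,r1:6,r2:Add1,r3:1
c2: issue SUB r0<-Add2 | r0:Add2,r1:6,r2:Add1,r3:1
c3: CDB Add1=-4; issue SUB r1<-Add1 | r0:Add2,r1:Add1,r2:-4,r3:1
c4: issue ADD r0<-Add3 | r0:Add3,r1:Add1,r2:-4,r3:1
c5: CDB Add1=5; issue SUB r2<-Add1 | r0:Add3,r1:5,r2:Add1,r3:1
c6: CDB Add2=-10; issue ADD r2<-Add2 | r0:Add3,r1:5,r2:Add2,r3:1
c7: CDB Add1=5; issue SUB r2<-Add1 | r0:Add3,r1:5,r2:Add1,r3:1
c8: CDB Add2=6; issue SUB r3<-Add2 | r0:Add3,r1:5,r2:Add1,r3:Add2
c9: CDB Add3=-14; issue ADD r2<-Add3 | r0:-14,r1:5,r2:Add3,r3:Add2

STATUS = VALUE -14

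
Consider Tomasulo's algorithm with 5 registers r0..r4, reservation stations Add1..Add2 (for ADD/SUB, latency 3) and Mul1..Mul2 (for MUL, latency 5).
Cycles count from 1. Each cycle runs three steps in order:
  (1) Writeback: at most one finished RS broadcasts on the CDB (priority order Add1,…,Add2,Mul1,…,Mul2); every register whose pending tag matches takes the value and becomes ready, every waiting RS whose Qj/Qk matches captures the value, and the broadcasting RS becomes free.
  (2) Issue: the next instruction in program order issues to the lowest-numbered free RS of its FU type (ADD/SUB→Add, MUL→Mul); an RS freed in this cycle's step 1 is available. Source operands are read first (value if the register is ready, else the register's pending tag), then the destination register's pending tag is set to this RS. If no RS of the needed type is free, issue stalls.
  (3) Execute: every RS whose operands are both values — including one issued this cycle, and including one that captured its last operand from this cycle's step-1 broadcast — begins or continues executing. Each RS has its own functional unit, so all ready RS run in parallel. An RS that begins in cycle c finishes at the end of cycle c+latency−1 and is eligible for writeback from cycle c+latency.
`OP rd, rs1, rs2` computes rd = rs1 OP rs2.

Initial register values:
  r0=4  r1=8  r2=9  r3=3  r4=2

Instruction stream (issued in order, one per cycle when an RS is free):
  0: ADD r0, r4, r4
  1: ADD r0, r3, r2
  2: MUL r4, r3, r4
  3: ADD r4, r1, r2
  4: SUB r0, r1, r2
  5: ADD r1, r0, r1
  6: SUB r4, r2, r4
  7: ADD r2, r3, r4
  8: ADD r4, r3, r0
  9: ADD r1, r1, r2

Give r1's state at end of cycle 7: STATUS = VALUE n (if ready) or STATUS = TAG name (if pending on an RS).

STATUS = TAG Add1

c1: issue ADD r0<-Add1 | r0:Add1,r1:8,r2:9,r3:3,r4:2
c2: issue ADD r0<-Add2 | r0:Add2,r1:8,r2:9,r3:3,r4:2
c3: issue MUL r4<-Mul1 | r0:Add2,r1:8,r2:9,r3:3,r4:Mul1
c4: CDB Add1=4; issue ADD r4<-Add1 | r0:Add2,r1:8,r2:9,r3:3,r4:Add1
c5: CDB Add2=12; issue SUB r0<-Add2 | r0:Add2,r1:8,r2:9,r3:3,r4:Add1
c6: stall | r0:Add2,r1:8,r2:9,r3:3,r4:Add1
c7: CDB Add1=17; issue ADD r1<-Add1 | r0:Add2,r1:Add1,r2:9,r3:3,r4:17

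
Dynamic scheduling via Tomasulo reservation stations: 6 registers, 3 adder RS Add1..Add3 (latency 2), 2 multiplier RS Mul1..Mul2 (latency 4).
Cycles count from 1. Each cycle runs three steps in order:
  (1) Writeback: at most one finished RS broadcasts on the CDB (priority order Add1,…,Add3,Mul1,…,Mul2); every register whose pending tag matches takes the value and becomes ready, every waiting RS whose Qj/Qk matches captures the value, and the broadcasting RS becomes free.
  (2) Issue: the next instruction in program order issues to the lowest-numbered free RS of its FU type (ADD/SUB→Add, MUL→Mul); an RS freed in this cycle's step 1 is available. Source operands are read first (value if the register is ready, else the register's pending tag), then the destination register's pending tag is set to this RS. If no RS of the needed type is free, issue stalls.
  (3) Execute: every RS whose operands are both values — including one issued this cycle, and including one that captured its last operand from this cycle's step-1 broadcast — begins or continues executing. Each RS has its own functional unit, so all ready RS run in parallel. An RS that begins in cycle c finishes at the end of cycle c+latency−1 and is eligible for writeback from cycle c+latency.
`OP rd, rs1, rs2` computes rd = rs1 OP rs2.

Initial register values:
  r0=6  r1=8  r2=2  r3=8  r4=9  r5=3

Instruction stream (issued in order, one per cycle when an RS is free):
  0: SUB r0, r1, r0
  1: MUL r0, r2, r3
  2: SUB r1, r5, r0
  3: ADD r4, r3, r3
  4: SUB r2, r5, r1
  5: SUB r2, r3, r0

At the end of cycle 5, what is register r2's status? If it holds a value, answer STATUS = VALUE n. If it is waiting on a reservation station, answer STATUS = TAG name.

STATUS = TAG Add3

  c1: issue SUB r0<-Add1  regs: r0:Add1,r1:8,r2:2,r3:8,r4:9,r5:3
  c2: issue MUL r0<-Mul1  regs: r0:Mul1,r1:8,r2:2,r3:8,r4:9,r5:3
  c3: CDB Add1=2; issue SUB r1<-Add1  regs: r0:Mul1,r1:Add1,r2:2,r3:8,r4:9,r5:3
  c4: issue ADD r4<-Add2  regs: r0:Mul1,r1:Add1,r2:2,r3:8,r4:Add2,r5:3
  c5: issue SUB r2<-Add3  regs: r0:Mul1,r1:Add1,r2:Add3,r3:8,r4:Add2,r5:3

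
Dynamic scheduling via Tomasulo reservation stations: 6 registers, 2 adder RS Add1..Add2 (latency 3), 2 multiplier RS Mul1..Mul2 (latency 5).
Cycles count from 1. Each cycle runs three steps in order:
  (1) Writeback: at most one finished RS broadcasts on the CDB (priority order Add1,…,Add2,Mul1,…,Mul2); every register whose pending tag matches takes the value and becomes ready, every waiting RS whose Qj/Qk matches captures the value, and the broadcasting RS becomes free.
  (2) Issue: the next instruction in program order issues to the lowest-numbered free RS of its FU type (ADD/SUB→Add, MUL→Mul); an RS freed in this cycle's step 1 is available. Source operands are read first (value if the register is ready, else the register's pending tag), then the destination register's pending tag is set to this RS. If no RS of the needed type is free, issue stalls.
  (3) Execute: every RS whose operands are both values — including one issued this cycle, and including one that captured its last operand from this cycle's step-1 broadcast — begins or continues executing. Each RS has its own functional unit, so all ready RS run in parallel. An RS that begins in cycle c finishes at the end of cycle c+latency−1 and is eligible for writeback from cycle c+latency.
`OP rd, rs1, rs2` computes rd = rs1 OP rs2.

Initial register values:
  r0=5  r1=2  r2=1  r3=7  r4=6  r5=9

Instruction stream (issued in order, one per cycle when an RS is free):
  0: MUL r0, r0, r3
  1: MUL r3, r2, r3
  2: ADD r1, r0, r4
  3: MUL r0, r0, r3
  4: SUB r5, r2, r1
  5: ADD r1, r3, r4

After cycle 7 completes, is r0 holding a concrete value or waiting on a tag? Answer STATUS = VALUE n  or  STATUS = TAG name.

c1: issue MUL r0<-Mul1 | r0:Mul1,r1:2,r2:1,r3:7,r4:6,r5:9
c2: issue MUL r3<-Mul2 | r0:Mul1,r1:2,r2:1,r3:Mul2,r4:6,r5:9
c3: issue ADD r1<-Add1 | r0:Mul1,r1:Add1,r2:1,r3:Mul2,r4:6,r5:9
c4: stall | r0:Mul1,r1:Add1,r2:1,r3:Mul2,r4:6,r5:9
c5: stall | r0:Mul1,r1:Add1,r2:1,r3:Mul2,r4:6,r5:9
c6: CDB Mul1=35; issue MUL r0<-Mul1 | r0:Mul1,r1:Add1,r2:1,r3:Mul2,r4:6,r5:9
c7: CDB Mul2=7; issue SUB r5<-Add2 | r0:Mul1,r1:Add1,r2:1,r3:7,r4:6,r5:Add2

STATUS = TAG Mul1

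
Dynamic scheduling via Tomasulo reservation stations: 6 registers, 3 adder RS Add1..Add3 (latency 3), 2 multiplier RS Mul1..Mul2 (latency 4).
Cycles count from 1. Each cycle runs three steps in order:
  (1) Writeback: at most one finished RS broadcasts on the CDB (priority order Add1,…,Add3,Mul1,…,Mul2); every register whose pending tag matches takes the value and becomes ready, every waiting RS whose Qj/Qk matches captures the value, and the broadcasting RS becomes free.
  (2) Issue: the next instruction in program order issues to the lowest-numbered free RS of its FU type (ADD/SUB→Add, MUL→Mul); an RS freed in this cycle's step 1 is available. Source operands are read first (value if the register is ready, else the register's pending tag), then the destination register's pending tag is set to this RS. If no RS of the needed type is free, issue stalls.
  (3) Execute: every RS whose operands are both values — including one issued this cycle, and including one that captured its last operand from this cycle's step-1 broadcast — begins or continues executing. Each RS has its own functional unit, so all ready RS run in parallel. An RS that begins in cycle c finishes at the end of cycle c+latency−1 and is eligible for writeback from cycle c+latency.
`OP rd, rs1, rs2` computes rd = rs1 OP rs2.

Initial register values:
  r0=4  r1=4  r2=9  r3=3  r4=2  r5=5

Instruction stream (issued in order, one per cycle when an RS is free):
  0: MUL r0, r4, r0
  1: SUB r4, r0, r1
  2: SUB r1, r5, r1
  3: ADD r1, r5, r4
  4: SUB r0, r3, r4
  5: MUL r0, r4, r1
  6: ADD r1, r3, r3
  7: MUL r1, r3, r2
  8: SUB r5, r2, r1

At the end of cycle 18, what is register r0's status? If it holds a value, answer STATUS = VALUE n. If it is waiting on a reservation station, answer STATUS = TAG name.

cycle 1: issue MUL r0<-Mul1 // r0:Mul1,r1:4,r2:9,r3:3,r4:2,r5:5
cycle 2: issue SUB r4<-Add1 // r0:Mul1,r1:4,r2:9,r3:3,r4:Add1,r5:5
cycle 3: issue SUB r1<-Add2 // r0:Mul1,r1:Add2,r2:9,r3:3,r4:Add1,r5:5
cycle 4: issue ADD r1<-Add3 // r0:Mul1,r1:Add3,r2:9,r3:3,r4:Add1,r5:5
cycle 5: CDB Mul1=8; stall // r0:8,r1:Add3,r2:9,r3:3,r4:Add1,r5:5
cycle 6: CDB Add2=1; issue SUB r0<-Add2 // r0:Add2,r1:Add3,r2:9,r3:3,r4:Add1,r5:5
cycle 7: issue MUL r0<-Mul1 // r0:Mul1,r1:Add3,r2:9,r3:3,r4:Add1,r5:5
cycle 8: CDB Add1=4; issue ADD r1<-Add1 // r0:Mul1,r1:Add1,r2:9,r3:3,r4:4,r5:5
cycle 9: issue MUL r1<-Mul2 // r0:Mul1,r1:Mul2,r2:9,r3:3,r4:4,r5:5
cycle 10: stall // r0:Mul1,r1:Mul2,r2:9,r3:3,r4:4,r5:5
cycle 11: CDB Add1=6; issue SUB r5<-Add1 // r0:Mul1,r1:Mul2,r2:9,r3:3,r4:4,r5:Add1
cycle 12: CDB Add2=-1 // r0:Mul1,r1:Mul2,r2:9,r3:3,r4:4,r5:Add1
cycle 13: CDB Add3=9 // r0:Mul1,r1:Mul2,r2:9,r3:3,r4:4,r5:Add1
cycle 14: CDB Mul2=27 // r0:Mul1,r1:27,r2:9,r3:3,r4:4,r5:Add1
cycle 15: - // r0:Mul1,r1:27,r2:9,r3:3,r4:4,r5:Add1
cycle 16: - // r0:Mul1,r1:27,r2:9,r3:3,r4:4,r5:Add1
cycle 17: CDB Add1=-18 // r0:Mul1,r1:27,r2:9,r3:3,r4:4,r5:-18
cycle 18: CDB Mul1=36 // r0:36,r1:27,r2:9,r3:3,r4:4,r5:-18

STATUS = VALUE 36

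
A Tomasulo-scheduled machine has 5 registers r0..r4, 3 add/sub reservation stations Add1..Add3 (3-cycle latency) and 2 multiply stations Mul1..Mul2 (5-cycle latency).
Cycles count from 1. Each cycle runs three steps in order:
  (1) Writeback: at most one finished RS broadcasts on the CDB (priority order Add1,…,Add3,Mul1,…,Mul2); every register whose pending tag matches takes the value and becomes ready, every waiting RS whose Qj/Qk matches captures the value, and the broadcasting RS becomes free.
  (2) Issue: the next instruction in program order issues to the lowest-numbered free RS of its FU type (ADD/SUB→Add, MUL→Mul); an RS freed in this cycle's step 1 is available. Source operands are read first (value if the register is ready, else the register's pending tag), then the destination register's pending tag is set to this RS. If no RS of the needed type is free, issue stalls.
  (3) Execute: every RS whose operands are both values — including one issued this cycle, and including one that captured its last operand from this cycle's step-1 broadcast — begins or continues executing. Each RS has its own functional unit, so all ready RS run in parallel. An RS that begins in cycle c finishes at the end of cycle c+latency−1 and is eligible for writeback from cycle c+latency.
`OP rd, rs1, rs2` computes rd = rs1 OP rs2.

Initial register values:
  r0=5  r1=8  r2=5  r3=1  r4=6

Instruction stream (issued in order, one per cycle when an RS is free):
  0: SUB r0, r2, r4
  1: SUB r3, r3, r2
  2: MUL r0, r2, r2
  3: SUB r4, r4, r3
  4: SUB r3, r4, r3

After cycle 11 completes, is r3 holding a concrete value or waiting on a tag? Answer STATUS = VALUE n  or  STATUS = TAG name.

STATUS = VALUE 14

c1: issue SUB r0<-Add1 | r0:Add1,r1:8,r2:5,r3:1,r4:6
c2: issue SUB r3<-Add2 | r0:Add1,r1:8,r2:5,r3:Add2,r4:6
c3: issue MUL r0<-Mul1 | r0:Mul1,r1:8,r2:5,r3:Add2,r4:6
c4: CDB Add1=-1; issue SUB r4<-Add1 | r0:Mul1,r1:8,r2:5,r3:Add2,r4:Add1
c5: CDB Add2=-4; issue SUB r3<-Add2 | r0:Mul1,r1:8,r2:5,r3:Add2,r4:Add1
c6: - | r0:Mul1,r1:8,r2:5,r3:Add2,r4:Add1
c7: - | r0:Mul1,r1:8,r2:5,r3:Add2,r4:Add1
c8: CDB Add1=10 | r0:Mul1,r1:8,r2:5,r3:Add2,r4:10
c9: CDB Mul1=25 | r0:25,r1:8,r2:5,r3:Add2,r4:10
c10: - | r0:25,r1:8,r2:5,r3:Add2,r4:10
c11: CDB Add2=14 | r0:25,r1:8,r2:5,r3:14,r4:10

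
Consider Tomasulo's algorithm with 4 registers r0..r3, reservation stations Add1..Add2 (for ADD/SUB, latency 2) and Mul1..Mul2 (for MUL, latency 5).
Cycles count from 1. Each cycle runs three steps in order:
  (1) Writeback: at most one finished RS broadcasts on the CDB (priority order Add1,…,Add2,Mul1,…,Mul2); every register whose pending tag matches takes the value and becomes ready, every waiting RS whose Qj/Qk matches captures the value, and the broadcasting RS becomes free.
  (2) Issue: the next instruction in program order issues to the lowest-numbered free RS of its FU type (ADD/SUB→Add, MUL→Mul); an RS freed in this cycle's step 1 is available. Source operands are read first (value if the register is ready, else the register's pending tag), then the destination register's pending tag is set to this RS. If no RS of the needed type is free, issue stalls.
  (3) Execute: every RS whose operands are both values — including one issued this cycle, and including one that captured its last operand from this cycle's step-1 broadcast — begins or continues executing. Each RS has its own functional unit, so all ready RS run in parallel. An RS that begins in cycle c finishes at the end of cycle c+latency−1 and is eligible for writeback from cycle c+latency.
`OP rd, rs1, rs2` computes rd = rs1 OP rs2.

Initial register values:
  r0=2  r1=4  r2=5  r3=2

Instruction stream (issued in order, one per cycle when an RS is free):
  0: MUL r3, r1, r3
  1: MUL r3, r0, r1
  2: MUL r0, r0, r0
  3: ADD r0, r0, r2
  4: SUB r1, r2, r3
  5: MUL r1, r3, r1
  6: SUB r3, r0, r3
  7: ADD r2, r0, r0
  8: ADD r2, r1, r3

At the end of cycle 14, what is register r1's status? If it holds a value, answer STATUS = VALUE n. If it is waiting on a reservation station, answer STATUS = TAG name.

cycle 1: issue MUL r3<-Mul1 // r0:2,r1:4,r2:5,r3:Mul1
cycle 2: issue MUL r3<-Mul2 // r0:2,r1:4,r2:5,r3:Mul2
cycle 3: stall // r0:2,r1:4,r2:5,r3:Mul2
cycle 4: stall // r0:2,r1:4,r2:5,r3:Mul2
cycle 5: stall // r0:2,r1:4,r2:5,r3:Mul2
cycle 6: CDB Mul1=8; issue MUL r0<-Mul1 // r0:Mul1,r1:4,r2:5,r3:Mul2
cycle 7: CDB Mul2=8; issue ADD r0<-Add1 // r0:Add1,r1:4,r2:5,r3:8
cycle 8: issue SUB r1<-Add2 // r0:Add1,r1:Add2,r2:5,r3:8
cycle 9: issue MUL r1<-Mul2 // r0:Add1,r1:Mul2,r2:5,r3:8
cycle 10: CDB Add2=-3; issue SUB r3<-Add2 // r0:Add1,r1:Mul2,r2:5,r3:Add2
cycle 11: CDB Mul1=4; stall // r0:Add1,r1:Mul2,r2:5,r3:Add2
cycle 12: stall // r0:Add1,r1:Mul2,r2:5,r3:Add2
cycle 13: CDB Add1=9; issue ADD r2<-Add1 // r0:9,r1:Mul2,r2:Add1,r3:Add2
cycle 14: stall // r0:9,r1:Mul2,r2:Add1,r3:Add2

STATUS = TAG Mul2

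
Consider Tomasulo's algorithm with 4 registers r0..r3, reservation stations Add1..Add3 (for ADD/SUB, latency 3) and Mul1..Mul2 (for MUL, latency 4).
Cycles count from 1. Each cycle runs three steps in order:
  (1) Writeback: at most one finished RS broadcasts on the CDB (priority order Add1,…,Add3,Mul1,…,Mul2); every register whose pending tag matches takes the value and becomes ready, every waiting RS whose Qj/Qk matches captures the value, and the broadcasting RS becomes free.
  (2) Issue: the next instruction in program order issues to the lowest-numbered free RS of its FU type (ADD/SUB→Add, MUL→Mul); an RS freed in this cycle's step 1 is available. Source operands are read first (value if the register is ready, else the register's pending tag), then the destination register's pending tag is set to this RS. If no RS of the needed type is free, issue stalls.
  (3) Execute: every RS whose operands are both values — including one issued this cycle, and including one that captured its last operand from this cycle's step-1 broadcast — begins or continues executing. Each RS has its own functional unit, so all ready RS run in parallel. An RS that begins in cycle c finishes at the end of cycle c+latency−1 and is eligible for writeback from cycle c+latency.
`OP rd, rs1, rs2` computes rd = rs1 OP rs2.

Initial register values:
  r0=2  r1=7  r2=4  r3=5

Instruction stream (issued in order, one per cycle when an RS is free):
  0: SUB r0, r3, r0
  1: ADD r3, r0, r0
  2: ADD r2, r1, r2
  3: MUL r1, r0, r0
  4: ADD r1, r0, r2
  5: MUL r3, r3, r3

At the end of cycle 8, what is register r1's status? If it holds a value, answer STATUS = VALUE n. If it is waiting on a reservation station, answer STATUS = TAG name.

cycle 1: issue SUB r0<-Add1 // r0:Add1,r1:7,r2:4,r3:5
cycle 2: issue ADD r3<-Add2 // r0:Add1,r1:7,r2:4,r3:Add2
cycle 3: issue ADD r2<-Add3 // r0:Add1,r1:7,r2:Add3,r3:Add2
cycle 4: CDB Add1=3; issue MUL r1<-Mul1 // r0:3,r1:Mul1,r2:Add3,r3:Add2
cycle 5: issue ADD r1<-Add1 // r0:3,r1:Add1,r2:Add3,r3:Add2
cycle 6: CDB Add3=11; issue MUL r3<-Mul2 // r0:3,r1:Add1,r2:11,r3:Mul2
cycle 7: CDB Add2=6 // r0:3,r1:Add1,r2:11,r3:Mul2
cycle 8: CDB Mul1=9 // r0:3,r1:Add1,r2:11,r3:Mul2

STATUS = TAG Add1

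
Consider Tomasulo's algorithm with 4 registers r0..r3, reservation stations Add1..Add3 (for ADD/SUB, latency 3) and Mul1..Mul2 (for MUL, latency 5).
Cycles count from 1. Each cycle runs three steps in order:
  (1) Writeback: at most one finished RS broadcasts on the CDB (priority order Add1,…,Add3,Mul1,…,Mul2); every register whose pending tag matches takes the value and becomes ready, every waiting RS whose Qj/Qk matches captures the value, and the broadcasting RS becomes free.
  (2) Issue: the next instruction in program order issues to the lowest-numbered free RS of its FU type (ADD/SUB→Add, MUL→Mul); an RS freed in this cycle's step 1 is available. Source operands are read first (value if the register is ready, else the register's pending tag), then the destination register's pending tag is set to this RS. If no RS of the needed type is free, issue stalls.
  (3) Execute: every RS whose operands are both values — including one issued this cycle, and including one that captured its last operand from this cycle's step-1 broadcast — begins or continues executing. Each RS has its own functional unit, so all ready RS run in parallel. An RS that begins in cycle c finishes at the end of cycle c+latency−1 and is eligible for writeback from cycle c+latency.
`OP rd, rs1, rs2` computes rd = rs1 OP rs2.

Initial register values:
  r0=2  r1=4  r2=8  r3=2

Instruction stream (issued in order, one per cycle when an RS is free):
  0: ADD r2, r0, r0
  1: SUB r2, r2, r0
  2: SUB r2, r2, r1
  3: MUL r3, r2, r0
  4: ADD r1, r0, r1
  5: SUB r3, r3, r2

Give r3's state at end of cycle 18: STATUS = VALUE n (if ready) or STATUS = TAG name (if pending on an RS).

STATUS = VALUE -2

cycle 1: issue ADD r2<-Add1 // r0:2,r1:4,r2:Add1,r3:2
cycle 2: issue SUB r2<-Add2 // r0:2,r1:4,r2:Add2,r3:2
cycle 3: issue SUB r2<-Add3 // r0:2,r1:4,r2:Add3,r3:2
cycle 4: CDB Add1=4; issue MUL r3<-Mul1 // r0:2,r1:4,r2:Add3,r3:Mul1
cycle 5: issue ADD r1<-Add1 // r0:2,r1:Add1,r2:Add3,r3:Mul1
cycle 6: stall // r0:2,r1:Add1,r2:Add3,r3:Mul1
cycle 7: CDB Add2=2; issue SUB r3<-Add2 // r0:2,r1:Add1,r2:Add3,r3:Add2
cycle 8: CDB Add1=6 // r0:2,r1:6,r2:Add3,r3:Add2
cycle 9: - // r0:2,r1:6,r2:Add3,r3:Add2
cycle 10: CDB Add3=-2 // r0:2,r1:6,r2:-2,r3:Add2
cycle 11: - // r0:2,r1:6,r2:-2,r3:Add2
cycle 12: - // r0:2,r1:6,r2:-2,r3:Add2
cycle 13: - // r0:2,r1:6,r2:-2,r3:Add2
cycle 14: - // r0:2,r1:6,r2:-2,r3:Add2
cycle 15: CDB Mul1=-4 // r0:2,r1:6,r2:-2,r3:Add2
cycle 16: - // r0:2,r1:6,r2:-2,r3:Add2
cycle 17: - // r0:2,r1:6,r2:-2,r3:Add2
cycle 18: CDB Add2=-2 // r0:2,r1:6,r2:-2,r3:-2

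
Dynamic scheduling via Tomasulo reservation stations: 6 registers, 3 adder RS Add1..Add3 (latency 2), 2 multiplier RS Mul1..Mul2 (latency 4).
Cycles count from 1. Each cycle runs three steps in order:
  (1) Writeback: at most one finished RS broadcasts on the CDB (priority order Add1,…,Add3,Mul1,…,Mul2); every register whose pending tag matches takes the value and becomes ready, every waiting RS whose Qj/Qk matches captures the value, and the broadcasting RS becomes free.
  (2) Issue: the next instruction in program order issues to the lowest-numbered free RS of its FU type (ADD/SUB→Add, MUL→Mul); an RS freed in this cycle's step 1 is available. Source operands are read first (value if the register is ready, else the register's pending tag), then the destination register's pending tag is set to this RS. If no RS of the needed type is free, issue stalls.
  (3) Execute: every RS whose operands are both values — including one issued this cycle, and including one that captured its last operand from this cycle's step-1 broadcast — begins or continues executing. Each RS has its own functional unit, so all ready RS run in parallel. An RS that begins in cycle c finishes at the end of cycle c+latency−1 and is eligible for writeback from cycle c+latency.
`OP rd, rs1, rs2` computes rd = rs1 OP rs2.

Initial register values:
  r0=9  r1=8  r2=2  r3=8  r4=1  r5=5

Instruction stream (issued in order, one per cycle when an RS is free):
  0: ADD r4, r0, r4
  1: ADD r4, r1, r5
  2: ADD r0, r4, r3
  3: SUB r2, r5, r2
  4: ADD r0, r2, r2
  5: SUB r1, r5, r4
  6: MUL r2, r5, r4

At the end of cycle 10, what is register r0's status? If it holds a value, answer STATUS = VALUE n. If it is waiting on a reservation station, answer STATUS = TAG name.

c1: issue ADD r4<-Add1 | r0:9,r1:8,r2:2,r3:8,r4:Add1,r5:5
c2: issue ADD r4<-Add2 | r0:9,r1:8,r2:2,r3:8,r4:Add2,r5:5
c3: CDB Add1=10; issue ADD r0<-Add1 | r0:Add1,r1:8,r2:2,r3:8,r4:Add2,r5:5
c4: CDB Add2=13; issue SUB r2<-Add2 | r0:Add1,r1:8,r2:Add2,r3:8,r4:13,r5:5
c5: issue ADD r0<-Add3 | r0:Add3,r1:8,r2:Add2,r3:8,r4:13,r5:5
c6: CDB Add1=21; issue SUB r1<-Add1 | r0:Add3,r1:Add1,r2:Add2,r3:8,r4:13,r5:5
c7: CDB Add2=3; issue MUL r2<-Mul1 | r0:Add3,r1:Add1,r2:Mul1,r3:8,r4:13,r5:5
c8: CDB Add1=-8 | r0:Add3,r1:-8,r2:Mul1,r3:8,r4:13,r5:5
c9: CDB Add3=6 | r0:6,r1:-8,r2:Mul1,r3:8,r4:13,r5:5
c10: - | r0:6,r1:-8,r2:Mul1,r3:8,r4:13,r5:5

STATUS = VALUE 6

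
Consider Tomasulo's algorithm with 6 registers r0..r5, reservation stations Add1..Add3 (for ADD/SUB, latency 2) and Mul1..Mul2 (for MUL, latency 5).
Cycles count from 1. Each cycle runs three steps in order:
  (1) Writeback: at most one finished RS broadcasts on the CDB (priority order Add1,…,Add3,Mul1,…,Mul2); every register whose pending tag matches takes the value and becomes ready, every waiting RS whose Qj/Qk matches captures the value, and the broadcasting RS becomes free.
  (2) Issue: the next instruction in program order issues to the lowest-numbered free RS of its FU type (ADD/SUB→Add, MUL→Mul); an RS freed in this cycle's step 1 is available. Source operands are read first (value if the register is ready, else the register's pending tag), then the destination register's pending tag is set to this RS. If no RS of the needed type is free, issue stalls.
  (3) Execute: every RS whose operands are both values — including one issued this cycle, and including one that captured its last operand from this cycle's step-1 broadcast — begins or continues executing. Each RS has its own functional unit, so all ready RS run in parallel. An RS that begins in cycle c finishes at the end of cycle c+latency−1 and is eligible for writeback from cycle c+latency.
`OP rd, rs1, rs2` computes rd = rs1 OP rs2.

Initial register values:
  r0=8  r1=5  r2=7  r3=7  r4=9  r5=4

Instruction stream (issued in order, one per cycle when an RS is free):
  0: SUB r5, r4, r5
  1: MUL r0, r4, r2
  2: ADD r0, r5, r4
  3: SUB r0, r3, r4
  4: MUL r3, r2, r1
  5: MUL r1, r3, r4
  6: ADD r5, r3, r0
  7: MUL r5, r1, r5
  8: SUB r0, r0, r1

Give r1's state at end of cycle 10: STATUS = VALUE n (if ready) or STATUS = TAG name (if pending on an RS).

STATUS = TAG Mul1

c1: issue SUB r5<-Add1 | r0:8,r1:5,r2:7,r3:7,r4:9,r5:Add1
c2: issue MUL r0<-Mul1 | r0:Mul1,r1:5,r2:7,r3:7,r4:9,r5:Add1
c3: CDB Add1=5; issue ADD r0<-Add1 | r0:Add1,r1:5,r2:7,r3:7,r4:9,r5:5
c4: issue SUB r0<-Add2 | r0:Add2,r1:5,r2:7,r3:7,r4:9,r5:5
c5: CDB Add1=14; issue MUL r3<-Mul2 | r0:Add2,r1:5,r2:7,r3:Mul2,r4:9,r5:5
c6: CDB Add2=-2; stall | r0:-2,r1:5,r2:7,r3:Mul2,r4:9,r5:5
c7: CDB Mul1=63; issue MUL r1<-Mul1 | r0:-2,r1:Mul1,r2:7,r3:Mul2,r4:9,r5:5
c8: issue ADD r5<-Add1 | r0:-2,r1:Mul1,r2:7,r3:Mul2,r4:9,r5:Add1
c9: stall | r0:-2,r1:Mul1,r2:7,r3:Mul2,r4:9,r5:Add1
c10: CDB Mul2=35; issue MUL r5<-Mul2 | r0:-2,r1:Mul1,r2:7,r3:35,r4:9,r5:Mul2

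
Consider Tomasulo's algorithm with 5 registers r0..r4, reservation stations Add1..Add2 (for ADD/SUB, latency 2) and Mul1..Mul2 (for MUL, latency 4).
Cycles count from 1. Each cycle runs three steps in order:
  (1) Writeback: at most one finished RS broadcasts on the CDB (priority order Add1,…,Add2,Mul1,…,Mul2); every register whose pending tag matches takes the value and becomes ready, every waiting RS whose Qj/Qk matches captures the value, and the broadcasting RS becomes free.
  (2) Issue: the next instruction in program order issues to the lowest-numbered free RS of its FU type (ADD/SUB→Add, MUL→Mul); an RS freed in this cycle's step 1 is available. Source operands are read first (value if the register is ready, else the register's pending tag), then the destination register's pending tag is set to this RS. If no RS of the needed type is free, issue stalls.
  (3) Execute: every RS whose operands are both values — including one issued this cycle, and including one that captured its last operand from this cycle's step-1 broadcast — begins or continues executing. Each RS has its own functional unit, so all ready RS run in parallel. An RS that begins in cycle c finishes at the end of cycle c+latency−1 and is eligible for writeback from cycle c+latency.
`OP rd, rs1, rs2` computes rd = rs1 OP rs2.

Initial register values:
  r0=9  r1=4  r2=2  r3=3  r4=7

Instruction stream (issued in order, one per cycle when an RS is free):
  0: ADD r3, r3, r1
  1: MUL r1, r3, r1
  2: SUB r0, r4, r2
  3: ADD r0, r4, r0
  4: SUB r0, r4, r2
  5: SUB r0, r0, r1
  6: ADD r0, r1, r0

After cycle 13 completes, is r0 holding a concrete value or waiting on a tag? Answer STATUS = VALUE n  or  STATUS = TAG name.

  c1: issue ADD r3<-Add1  regs: r0:9,r1:4,r2:2,r3:Add1,r4:7
  c2: issue MUL r1<-Mul1  regs: r0:9,r1:Mul1,r2:2,r3:Add1,r4:7
  c3: CDB Add1=7; issue SUB r0<-Add1  regs: r0:Add1,r1:Mul1,r2:2,r3:7,r4:7
  c4: issue ADD r0<-Add2  regs: r0:Add2,r1:Mul1,r2:2,r3:7,r4:7
  c5: CDB Add1=5; issue SUB r0<-Add1  regs: r0:Add1,r1:Mul1,r2:2,r3:7,r4:7
  c6: stall  regs: r0:Add1,r1:Mul1,r2:2,r3:7,r4:7
  c7: CDB Add1=5; issue SUB r0<-Add1  regs: r0:Add1,r1:Mul1,r2:2,r3:7,r4:7
  c8: CDB Add2=12; issue ADD r0<-Add2  regs: r0:Add2,r1:Mul1,r2:2,r3:7,r4:7
  c9: CDB Mul1=28  regs: r0:Add2,r1:28,r2:2,r3:7,r4:7
  c10: -  regs: r0:Add2,r1:28,r2:2,r3:7,r4:7
  c11: CDB Add1=-23  regs: r0:Add2,r1:28,r2:2,r3:7,r4:7
  c12: -  regs: r0:Add2,r1:28,r2:2,r3:7,r4:7
  c13: CDB Add2=5  regs: r0:5,r1:28,r2:2,r3:7,r4:7

STATUS = VALUE 5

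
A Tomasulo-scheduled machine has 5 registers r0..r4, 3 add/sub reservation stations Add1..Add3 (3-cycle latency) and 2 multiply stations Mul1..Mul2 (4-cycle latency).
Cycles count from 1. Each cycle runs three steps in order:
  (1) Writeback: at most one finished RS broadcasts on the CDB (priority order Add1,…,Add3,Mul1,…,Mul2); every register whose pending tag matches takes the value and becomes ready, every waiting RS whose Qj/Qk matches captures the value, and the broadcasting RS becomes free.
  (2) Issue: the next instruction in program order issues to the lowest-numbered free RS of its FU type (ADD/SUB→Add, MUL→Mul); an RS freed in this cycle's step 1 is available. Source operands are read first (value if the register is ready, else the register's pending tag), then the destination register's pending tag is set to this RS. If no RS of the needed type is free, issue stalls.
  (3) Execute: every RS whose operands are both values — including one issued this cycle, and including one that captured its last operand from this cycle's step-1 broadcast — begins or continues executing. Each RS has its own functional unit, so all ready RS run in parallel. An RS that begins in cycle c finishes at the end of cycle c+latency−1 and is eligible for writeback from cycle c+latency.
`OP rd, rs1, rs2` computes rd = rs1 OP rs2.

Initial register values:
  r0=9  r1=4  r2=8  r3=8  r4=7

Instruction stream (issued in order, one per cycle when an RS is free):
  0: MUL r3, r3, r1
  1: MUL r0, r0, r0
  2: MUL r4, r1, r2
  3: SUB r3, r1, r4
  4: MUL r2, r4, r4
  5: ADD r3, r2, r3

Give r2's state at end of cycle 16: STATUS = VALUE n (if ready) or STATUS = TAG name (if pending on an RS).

c1: issue MUL r3<-Mul1 | r0:9,r1:4,r2:8,r3:Mul1,r4:7
c2: issue MUL r0<-Mul2 | r0:Mul2,r1:4,r2:8,r3:Mul1,r4:7
c3: stall | r0:Mul2,r1:4,r2:8,r3:Mul1,r4:7
c4: stall | r0:Mul2,r1:4,r2:8,r3:Mul1,r4:7
c5: CDB Mul1=32; issue MUL r4<-Mul1 | r0:Mul2,r1:4,r2:8,r3:32,r4:Mul1
c6: CDB Mul2=81; issue SUB r3<-Add1 | r0:81,r1:4,r2:8,r3:Add1,r4:Mul1
c7: issue MUL r2<-Mul2 | r0:81,r1:4,r2:Mul2,r3:Add1,r4:Mul1
c8: issue ADD r3<-Add2 | r0:81,r1:4,r2:Mul2,r3:Add2,r4:Mul1
c9: CDB Mul1=32 | r0:81,r1:4,r2:Mul2,r3:Add2,r4:32
c10: - | r0:81,r1:4,r2:Mul2,r3:Add2,r4:32
c11: - | r0:81,r1:4,r2:Mul2,r3:Add2,r4:32
c12: CDB Add1=-28 | r0:81,r1:4,r2:Mul2,r3:Add2,r4:32
c13: CDB Mul2=1024 | r0:81,r1:4,r2:1024,r3:Add2,r4:32
c14: - | r0:81,r1:4,r2:1024,r3:Add2,r4:32
c15: - | r0:81,r1:4,r2:1024,r3:Add2,r4:32
c16: CDB Add2=996 | r0:81,r1:4,r2:1024,r3:996,r4:32

STATUS = VALUE 1024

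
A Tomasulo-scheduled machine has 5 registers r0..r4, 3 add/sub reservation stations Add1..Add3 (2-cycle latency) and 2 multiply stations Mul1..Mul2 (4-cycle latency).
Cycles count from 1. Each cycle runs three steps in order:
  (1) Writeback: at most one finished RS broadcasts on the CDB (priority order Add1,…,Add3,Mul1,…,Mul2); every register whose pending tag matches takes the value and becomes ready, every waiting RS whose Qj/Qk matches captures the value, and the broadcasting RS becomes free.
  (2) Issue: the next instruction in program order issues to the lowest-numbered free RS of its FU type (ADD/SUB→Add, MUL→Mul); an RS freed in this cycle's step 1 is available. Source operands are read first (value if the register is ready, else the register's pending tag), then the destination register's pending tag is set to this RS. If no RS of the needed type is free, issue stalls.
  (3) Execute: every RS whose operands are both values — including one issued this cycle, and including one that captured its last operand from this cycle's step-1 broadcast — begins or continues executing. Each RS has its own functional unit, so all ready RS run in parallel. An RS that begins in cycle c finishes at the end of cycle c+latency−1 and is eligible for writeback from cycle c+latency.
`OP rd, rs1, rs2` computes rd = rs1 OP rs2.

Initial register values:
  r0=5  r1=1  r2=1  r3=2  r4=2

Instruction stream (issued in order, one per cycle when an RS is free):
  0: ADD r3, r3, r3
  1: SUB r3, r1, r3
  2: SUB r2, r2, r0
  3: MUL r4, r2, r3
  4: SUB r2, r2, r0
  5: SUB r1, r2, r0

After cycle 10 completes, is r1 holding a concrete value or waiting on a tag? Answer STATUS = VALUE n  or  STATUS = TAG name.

STATUS = VALUE -14

c1: issue ADD r3<-Add1 | r0:5,r1:1,r2:1,r3:Add1,r4:2
c2: issue SUB r3<-Add2 | r0:5,r1:1,r2:1,r3:Add2,r4:2
c3: CDB Add1=4; issue SUB r2<-Add1 | r0:5,r1:1,r2:Add1,r3:Add2,r4:2
c4: issue MUL r4<-Mul1 | r0:5,r1:1,r2:Add1,r3:Add2,r4:Mul1
c5: CDB Add1=-4; issue SUB r2<-Add1 | r0:5,r1:1,r2:Add1,r3:Add2,r4:Mul1
c6: CDB Add2=-3; issue SUB r1<-Add2 | r0:5,r1:Add2,r2:Add1,r3:-3,r4:Mul1
c7: CDB Add1=-9 | r0:5,r1:Add2,r2:-9,r3:-3,r4:Mul1
c8: - | r0:5,r1:Add2,r2:-9,r3:-3,r4:Mul1
c9: CDB Add2=-14 | r0:5,r1:-14,r2:-9,r3:-3,r4:Mul1
c10: CDB Mul1=12 | r0:5,r1:-14,r2:-9,r3:-3,r4:12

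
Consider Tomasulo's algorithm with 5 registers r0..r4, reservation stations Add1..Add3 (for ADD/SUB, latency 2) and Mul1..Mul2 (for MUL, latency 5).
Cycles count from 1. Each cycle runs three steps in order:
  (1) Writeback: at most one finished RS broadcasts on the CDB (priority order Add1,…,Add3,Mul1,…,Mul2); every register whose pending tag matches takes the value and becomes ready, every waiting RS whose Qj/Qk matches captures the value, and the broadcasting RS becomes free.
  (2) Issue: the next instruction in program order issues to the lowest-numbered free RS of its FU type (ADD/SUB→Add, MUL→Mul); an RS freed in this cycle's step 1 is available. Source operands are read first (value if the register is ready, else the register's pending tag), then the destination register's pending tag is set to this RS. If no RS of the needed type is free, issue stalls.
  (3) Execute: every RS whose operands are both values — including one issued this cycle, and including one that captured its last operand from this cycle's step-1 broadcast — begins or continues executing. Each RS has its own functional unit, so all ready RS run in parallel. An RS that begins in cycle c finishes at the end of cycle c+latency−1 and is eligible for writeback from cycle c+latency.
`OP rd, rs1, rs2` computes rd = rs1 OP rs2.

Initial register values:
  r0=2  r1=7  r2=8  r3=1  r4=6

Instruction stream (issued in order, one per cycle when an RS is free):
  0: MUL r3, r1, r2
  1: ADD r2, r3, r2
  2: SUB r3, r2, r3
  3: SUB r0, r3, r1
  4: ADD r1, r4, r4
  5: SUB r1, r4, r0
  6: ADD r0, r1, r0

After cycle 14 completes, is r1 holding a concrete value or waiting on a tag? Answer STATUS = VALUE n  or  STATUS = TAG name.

c1: issue MUL r3<-Mul1 | r0:2,r1:7,r2:8,r3:Mul1,r4:6
c2: issue ADD r2<-Add1 | r0:2,r1:7,r2:Add1,r3:Mul1,r4:6
c3: issue SUB r3<-Add2 | r0:2,r1:7,r2:Add1,r3:Add2,r4:6
c4: issue SUB r0<-Add3 | r0:Add3,r1:7,r2:Add1,r3:Add2,r4:6
c5: stall | r0:Add3,r1:7,r2:Add1,r3:Add2,r4:6
c6: CDB Mul1=56; stall | r0:Add3,r1:7,r2:Add1,r3:Add2,r4:6
c7: stall | r0:Add3,r1:7,r2:Add1,r3:Add2,r4:6
c8: CDB Add1=64; issue ADD r1<-Add1 | r0:Add3,r1:Add1,r2:64,r3:Add2,r4:6
c9: stall | r0:Add3,r1:Add1,r2:64,r3:Add2,r4:6
c10: CDB Add1=12; issue SUB r1<-Add1 | r0:Add3,r1:Add1,r2:64,r3:Add2,r4:6
c11: CDB Add2=8; issue ADD r0<-Add2 | r0:Add2,r1:Add1,r2:64,r3:8,r4:6
c12: - | r0:Add2,r1:Add1,r2:64,r3:8,r4:6
c13: CDB Add3=1 | r0:Add2,r1:Add1,r2:64,r3:8,r4:6
c14: - | r0:Add2,r1:Add1,r2:64,r3:8,r4:6

STATUS = TAG Add1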